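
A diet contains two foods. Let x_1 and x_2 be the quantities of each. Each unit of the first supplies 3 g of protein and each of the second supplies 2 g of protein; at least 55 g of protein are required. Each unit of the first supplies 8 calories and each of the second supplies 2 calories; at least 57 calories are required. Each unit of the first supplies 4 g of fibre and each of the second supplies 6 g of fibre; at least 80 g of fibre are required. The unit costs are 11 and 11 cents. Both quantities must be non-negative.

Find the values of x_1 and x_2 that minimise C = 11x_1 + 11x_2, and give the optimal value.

Extreme points and C = 11x_1 + 11x_2:
  (0, 57/2) → C = 627/2
  (20, 0) → C = 220
  (2/5, 269/10) → C = 3003/10
  (17, 2) → C = 209
The feasible region is unbounded (it extends along (0, 1), (1, 0)), but C strictly increases along every unbounded feasible direction, so there is no improving ray and the minimum is attained at a vertex.

At the optimal vertex, 3x_1 + 2x_2 = 55 and 4x_1 + 6x_2 = 80.
Solving simultaneously gives x_1 = 17, x_2 = 2.

x_1 = 17, x_2 = 2, minimum C = 209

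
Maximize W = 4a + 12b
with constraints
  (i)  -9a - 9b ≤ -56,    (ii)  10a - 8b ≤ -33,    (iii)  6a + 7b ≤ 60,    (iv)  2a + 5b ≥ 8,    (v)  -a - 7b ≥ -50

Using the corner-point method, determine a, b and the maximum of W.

Vertices and W = 4a + 12b:
  (151/162, 857/162) → W = 5444/81
  (-29/27, 197/27) → W = 2248/27
  (249/118, 399/59) → W = 5286/59
  (2, 48/7) → W = 632/7

a = 2, b = 48/7, maximum W = 632/7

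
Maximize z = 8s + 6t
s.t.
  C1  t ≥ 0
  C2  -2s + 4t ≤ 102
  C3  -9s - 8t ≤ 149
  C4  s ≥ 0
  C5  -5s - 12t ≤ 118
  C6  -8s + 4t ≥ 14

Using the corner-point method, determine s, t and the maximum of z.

Corner points and z = 8s + 6t:
  (0, 51/2) → z = 153
  (44/3, 197/6) → z = 943/3
  (0, 7/2) → z = 21

At the optimal vertex, -2s + 4t = 102 and -8s + 4t = 14.
Solving simultaneously gives s = 44/3, t = 197/6.

s = 44/3, t = 197/6, maximum z = 943/3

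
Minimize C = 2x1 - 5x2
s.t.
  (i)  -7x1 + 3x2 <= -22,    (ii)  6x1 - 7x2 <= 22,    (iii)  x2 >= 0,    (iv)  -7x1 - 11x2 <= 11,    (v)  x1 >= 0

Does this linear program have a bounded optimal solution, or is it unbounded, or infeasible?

From the feasible point (22/7, 0), moving in the direction (3, 7) keeps every constraint satisfied while C decreases without bound.

unbounded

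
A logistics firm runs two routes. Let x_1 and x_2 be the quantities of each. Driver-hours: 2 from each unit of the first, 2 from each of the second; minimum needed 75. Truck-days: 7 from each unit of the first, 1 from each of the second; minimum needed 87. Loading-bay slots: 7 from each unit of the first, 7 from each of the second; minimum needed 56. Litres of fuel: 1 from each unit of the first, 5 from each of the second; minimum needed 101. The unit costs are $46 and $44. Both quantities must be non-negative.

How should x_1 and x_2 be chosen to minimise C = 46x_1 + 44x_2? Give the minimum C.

x_1 = 33/4, x_2 = 117/4, minimum C = 3333/2

The feasible region is unbounded (it extends along (0, 1), (1, 0)), but C strictly increases along every unbounded feasible direction, so there is no improving ray and the minimum is attained at a vertex.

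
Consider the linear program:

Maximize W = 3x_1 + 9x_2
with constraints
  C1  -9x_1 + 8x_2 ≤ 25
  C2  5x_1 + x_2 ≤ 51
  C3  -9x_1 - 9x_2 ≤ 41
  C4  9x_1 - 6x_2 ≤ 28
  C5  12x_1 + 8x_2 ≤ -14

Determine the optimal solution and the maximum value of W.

Vertices and W = 3x_1 + 9x_2:
  (-553/153, -16/17) → W = -985/51
  (-13/7, 29/28) → W = 15/4
  (2/45, -23/5) → W = -619/15
  (35/36, -77/24) → W = -623/24

The optimum lies where -9x_1 + 8x_2 = 25 and 12x_1 + 8x_2 = -14.
Solving simultaneously gives x_1 = -13/7, x_2 = 29/28.

x_1 = -13/7, x_2 = 29/28, maximum W = 15/4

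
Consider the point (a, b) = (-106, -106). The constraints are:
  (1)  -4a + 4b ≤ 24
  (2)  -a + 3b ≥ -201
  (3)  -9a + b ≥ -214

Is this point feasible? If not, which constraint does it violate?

Constraint (2): -a + 3b = -212, which is not ≥ -201. All other constraints are satisfied.

not feasible — violates (2)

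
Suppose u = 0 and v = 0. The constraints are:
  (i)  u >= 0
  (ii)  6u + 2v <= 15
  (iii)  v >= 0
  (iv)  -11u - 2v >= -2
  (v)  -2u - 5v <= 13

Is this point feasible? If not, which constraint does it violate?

feasible

(i): 0 ≥ 0 ✓
(ii): 0 ≤ 15 ✓
(iii): 0 ≥ 0 ✓
(iv): 0 ≥ -2 ✓
(v): 0 ≤ 13 ✓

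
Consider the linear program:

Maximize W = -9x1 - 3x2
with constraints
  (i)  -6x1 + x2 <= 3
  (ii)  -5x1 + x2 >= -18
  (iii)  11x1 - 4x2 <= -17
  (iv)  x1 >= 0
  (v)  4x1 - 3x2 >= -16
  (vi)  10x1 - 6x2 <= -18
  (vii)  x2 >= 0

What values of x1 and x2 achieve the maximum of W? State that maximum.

Extreme points and W = -9x1 - 3x2:
  (5/13, 69/13) → W = -252/13
  (1/2, 6) → W = -45/2
  (13/17, 108/17) → W = -441/17

The optimum lies where -6x1 + x2 = 3 and 11x1 - 4x2 = -17.
Solving simultaneously gives x1 = 5/13, x2 = 69/13.

x1 = 5/13, x2 = 69/13, maximum W = -252/13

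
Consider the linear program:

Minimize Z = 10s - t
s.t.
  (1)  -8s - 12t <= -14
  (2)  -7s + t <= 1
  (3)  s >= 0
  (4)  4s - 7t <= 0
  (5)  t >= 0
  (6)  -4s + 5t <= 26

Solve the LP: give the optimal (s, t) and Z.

The feasible region is unbounded (it extends along (7, 4), (5, 4)), but Z strictly increases along every unbounded feasible direction, so there is no improving ray and the minimum is attained at a vertex.

s = 1/46, t = 53/46, minimum Z = -43/46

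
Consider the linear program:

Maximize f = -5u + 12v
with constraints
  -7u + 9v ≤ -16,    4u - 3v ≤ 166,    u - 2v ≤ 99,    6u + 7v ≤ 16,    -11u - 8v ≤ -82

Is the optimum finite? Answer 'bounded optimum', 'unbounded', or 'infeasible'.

Corner points and f = -5u + 12v:
  (605/23, -466/23) → f = -8617/23
  (1574/65, -1498/65) → f = -25846/65
  (446/29, -316/29) → f = -6022/29
The feasible region has finitely many vertices and no improving ray; the maximum is -6022/29 at (446/29, -316/29).

bounded optimum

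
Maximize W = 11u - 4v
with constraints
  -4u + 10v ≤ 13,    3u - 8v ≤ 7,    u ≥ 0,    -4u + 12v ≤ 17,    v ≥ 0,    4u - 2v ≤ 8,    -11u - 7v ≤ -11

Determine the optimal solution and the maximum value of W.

u = 13/4, v = 5/2, maximum W = 103/4

Corner points and W = 11u - 4v:
  (7/4, 2) → W = 45/4
  (19/138, 187/138) → W = -539/138
  (13/4, 5/2) → W = 103/4
  (2, 0) → W = 22
  (1, 0) → W = 11

The binding constraints are -4u + 12v = 17 and 4u - 2v = 8.
Solving simultaneously gives u = 13/4, v = 5/2.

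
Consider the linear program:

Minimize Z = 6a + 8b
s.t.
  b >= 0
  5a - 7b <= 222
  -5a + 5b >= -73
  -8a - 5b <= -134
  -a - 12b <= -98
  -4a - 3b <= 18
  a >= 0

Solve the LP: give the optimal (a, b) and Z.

a = 86/7, b = 50/7, minimum Z = 916/7

Corner points and Z = 6a + 8b:
  (1366/65, 417/65) → Z = 11532/65
  (86/7, 50/7) → Z = 916/7
  (0, 134/5) → Z = 1072/5
The feasible region is unbounded (it extends along (0, 1), (1, 1)), but Z strictly increases along every unbounded feasible direction, so there is no improving ray and the minimum is attained at a vertex.

The optimum lies where -8a - 5b = -134 and -a - 12b = -98.
Solving simultaneously gives a = 86/7, b = 50/7.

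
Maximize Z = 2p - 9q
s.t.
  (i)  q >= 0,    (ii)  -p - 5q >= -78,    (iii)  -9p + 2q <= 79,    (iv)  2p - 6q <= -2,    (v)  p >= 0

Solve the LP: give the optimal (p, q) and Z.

p = 0, q = 1/3, maximum Z = -3

Extreme points and Z = 2p - 9q:
  (229/8, 79/8) → Z = -253/8
  (0, 78/5) → Z = -702/5
  (0, 1/3) → Z = -3

The optimum lies where 2p - 6q = -2 and p = 0.
Solving simultaneously gives p = 0, q = 1/3.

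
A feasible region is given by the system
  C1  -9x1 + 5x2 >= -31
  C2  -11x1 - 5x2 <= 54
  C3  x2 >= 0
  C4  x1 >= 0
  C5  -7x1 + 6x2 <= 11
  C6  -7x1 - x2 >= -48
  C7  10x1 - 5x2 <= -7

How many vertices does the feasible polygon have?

3

Of the 21 pairwise boundary intersections, those satisfying every inequality are:
  (0, 11/6)
  (0, 7/5)
  (13/25, 61/25)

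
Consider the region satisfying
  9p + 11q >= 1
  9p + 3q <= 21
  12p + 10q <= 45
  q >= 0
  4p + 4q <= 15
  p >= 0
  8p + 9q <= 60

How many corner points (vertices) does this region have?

5

Intersecting each pair of boundary lines and keeping only the points that satisfy every inequality leaves:
  (1/9, 0)
  (0, 1/11)
  (7/3, 0)
  (13/8, 17/8)
  (0, 15/4)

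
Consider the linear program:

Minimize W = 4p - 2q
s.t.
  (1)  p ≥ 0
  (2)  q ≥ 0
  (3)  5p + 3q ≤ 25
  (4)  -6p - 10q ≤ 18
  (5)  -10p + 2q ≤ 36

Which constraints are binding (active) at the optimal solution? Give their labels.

Feasible corners and W = 4p - 2q:
  (0, 0) → W = 0
  (0, 25/3) → W = -50/3
  (5, 0) → W = 20

The minimum is at (0, 25/3). Substituting into each constraint, equality holds for (1) and (3); the remaining constraints have slack.

(1) and (3)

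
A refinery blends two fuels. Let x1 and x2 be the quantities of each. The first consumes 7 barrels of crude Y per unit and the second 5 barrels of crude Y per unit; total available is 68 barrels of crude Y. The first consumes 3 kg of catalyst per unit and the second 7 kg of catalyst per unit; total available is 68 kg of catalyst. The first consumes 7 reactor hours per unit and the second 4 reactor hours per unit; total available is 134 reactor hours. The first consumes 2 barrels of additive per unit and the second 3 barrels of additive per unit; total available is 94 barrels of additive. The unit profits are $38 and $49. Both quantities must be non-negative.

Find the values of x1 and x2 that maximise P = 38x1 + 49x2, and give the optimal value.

x1 = 4, x2 = 8, maximum P = 544

Corner points and P = 38x1 + 49x2:
  (0, 0) → P = 0
  (0, 68/7) → P = 476
  (68/7, 0) → P = 2584/7
  (4, 8) → P = 544

At the optimal vertex, 7x1 + 5x2 = 68 and 3x1 + 7x2 = 68.
Solving simultaneously gives x1 = 4, x2 = 8.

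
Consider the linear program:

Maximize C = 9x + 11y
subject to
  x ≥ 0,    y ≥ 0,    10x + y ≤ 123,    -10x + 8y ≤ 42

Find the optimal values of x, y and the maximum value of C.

Feasible corners and C = 9x + 11y:
  (0, 0) → C = 0
  (0, 21/4) → C = 231/4
  (123/10, 0) → C = 1107/10
  (157/15, 55/3) → C = 4438/15

The binding constraints are 10x + y = 123 and -10x + 8y = 42.
Solving simultaneously gives x = 157/15, y = 55/3.

x = 157/15, y = 55/3, maximum C = 4438/15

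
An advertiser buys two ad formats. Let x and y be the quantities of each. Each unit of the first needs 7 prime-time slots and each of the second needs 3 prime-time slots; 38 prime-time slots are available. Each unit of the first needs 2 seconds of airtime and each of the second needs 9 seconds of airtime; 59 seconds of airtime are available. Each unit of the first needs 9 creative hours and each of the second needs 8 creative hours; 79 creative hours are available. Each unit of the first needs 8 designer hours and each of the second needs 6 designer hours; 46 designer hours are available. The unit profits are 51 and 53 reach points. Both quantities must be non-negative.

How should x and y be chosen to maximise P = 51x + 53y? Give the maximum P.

Corner points and P = 51x + 53y:
  (0, 0) → P = 0
  (0, 59/9) → P = 3127/9
  (38/7, 0) → P = 1938/7
  (5, 1) → P = 308
  (1, 19/3) → P = 1160/3

The optimum lies where 2x + 9y = 59 and 8x + 6y = 46.
Solving simultaneously gives x = 1, y = 19/3.

x = 1, y = 19/3, maximum P = 1160/3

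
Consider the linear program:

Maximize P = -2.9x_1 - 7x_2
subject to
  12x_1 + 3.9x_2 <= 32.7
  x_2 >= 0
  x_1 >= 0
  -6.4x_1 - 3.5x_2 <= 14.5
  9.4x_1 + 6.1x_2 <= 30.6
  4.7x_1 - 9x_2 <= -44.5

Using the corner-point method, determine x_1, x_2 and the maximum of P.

x_1 = 0, x_2 = 89/18, maximum P = -623/18

Corner points and P = -2.9x_1 - 7x_2:
  (0, 306/61) → P = -2142/61
  (0, 89/18) → P = -623/18
  (395/11327, 1196/241) → P = -789259/22654

The binding constraints are x_1 = 0 and 4.7x_1 - 9x_2 = -44.5.
Solving simultaneously gives x_1 = 0, x_2 = 89/18.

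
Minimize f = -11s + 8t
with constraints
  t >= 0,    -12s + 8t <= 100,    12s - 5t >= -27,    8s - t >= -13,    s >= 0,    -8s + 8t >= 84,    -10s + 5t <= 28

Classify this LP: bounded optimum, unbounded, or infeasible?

unbounded

From the feasible point (69/5, 166/5), moving in the direction (8, 8) keeps every constraint satisfied while f decreases without bound.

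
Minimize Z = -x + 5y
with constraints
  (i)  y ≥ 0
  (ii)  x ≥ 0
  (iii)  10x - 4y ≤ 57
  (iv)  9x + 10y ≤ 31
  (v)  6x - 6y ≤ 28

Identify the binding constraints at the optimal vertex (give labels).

(i) and (iv)

Vertices and Z = -x + 5y:
  (0, 0) → Z = 0
  (31/9, 0) → Z = -31/9
  (0, 31/10) → Z = 31/2

The minimum is at (31/9, 0). Substituting into each constraint, equality holds for (i) and (iv); the remaining constraints have slack.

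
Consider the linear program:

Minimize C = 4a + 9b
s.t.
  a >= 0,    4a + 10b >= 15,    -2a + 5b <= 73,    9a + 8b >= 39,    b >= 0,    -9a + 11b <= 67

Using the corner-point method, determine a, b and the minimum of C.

Vertices and C = 4a + 9b:
  (0, 39/8) → C = 351/8
  (0, 67/11) → C = 603/11
  (468/23, 523/23) → C = 6579/23
  (13/3, 0) → C = 52/3
The feasible region is unbounded (it extends along (1, 0), (5, 2)), but C strictly increases along every unbounded feasible direction, so there is no improving ray and the minimum is attained at a vertex.

The optimum lies where 9a + 8b = 39 and b = 0.
Solving simultaneously gives a = 13/3, b = 0.

a = 13/3, b = 0, minimum C = 52/3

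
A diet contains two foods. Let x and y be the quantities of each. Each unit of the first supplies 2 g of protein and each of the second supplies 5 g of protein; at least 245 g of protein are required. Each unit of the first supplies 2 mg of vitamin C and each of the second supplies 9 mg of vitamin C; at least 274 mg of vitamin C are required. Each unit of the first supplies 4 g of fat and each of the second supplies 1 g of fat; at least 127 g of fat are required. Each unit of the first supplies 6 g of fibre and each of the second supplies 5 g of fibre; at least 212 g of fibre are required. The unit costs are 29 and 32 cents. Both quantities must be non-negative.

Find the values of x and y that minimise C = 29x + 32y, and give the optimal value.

x = 65/3, y = 121/3, minimum C = 1919

Vertices and C = 29x + 32y:
  (0, 127) → C = 4064
  (137, 0) → C = 3973
  (835/8, 29/4) → C = 26071/8
  (65/3, 121/3) → C = 1919
The feasible region is unbounded (it extends along (0, 1), (1, 0)), but C strictly increases along every unbounded feasible direction, so there is no improving ray and the minimum is attained at a vertex.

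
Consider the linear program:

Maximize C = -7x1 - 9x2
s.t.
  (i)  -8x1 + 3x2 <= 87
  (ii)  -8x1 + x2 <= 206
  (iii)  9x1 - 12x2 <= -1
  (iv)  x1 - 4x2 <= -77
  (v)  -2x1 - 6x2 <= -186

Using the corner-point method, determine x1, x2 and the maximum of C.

Extreme points and C = -7x1 - 9x2:
  (2/3, 277/9) → C = -845/3
  (115/3, 173/6) → C = -3167/6
  (141/7, 170/7) → C = -2517/7
The feasible region is unbounded (it extends along (3, 8), (4, 3)), but C strictly decreases along every unbounded feasible direction, so there is no improving ray and the maximum is attained at a vertex.

x1 = 2/3, x2 = 277/9, maximum C = -845/3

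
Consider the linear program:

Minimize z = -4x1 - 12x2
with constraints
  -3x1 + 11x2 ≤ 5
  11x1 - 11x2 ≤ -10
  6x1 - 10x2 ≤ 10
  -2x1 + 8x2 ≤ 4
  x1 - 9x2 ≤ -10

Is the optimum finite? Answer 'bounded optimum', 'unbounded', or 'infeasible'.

infeasible

The boundaries -3x1 + 11x2 = 5 and 11x1 - 11x2 = -10 meet at (-5/8, 25/88), but that point violates x1 - 9x2 ≤ -10. Every candidate vertex is excluded by some other constraint, so the feasible region is empty.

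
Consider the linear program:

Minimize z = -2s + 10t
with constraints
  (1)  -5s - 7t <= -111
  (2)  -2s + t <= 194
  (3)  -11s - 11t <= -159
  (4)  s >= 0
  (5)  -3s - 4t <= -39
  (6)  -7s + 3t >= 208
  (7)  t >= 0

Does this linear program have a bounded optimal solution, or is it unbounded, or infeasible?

Feasible corners and z = -2s + 10t:
  (0, 194) → z = 1940
  (374, 942) → z = 8672
  (0, 208/3) → z = 2080/3
The feasible region has finitely many vertices and no improving ray; the minimum is 2080/3 at (0, 208/3).

bounded optimum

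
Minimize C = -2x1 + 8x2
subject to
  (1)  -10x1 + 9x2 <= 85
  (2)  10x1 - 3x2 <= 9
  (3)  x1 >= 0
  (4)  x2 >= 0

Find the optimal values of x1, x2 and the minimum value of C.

Feasible corners and C = -2x1 + 8x2:
  (28/5, 47/3) → C = 1712/15
  (0, 85/9) → C = 680/9
  (9/10, 0) → C = -9/5
  (0, 0) → C = 0

At the optimal vertex, 10x1 - 3x2 = 9 and x2 = 0.
Solving simultaneously gives x1 = 9/10, x2 = 0.

x1 = 9/10, x2 = 0, minimum C = -9/5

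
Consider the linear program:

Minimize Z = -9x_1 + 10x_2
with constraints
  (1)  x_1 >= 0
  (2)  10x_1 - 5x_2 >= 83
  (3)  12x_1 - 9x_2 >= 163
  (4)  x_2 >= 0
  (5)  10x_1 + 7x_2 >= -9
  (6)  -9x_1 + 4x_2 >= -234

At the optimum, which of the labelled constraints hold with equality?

Corner points and Z = -9x_1 + 10x_2:
  (163/12, 0) → Z = -489/4
  (1454/33, 447/11) → Z = 108/11
  (26, 0) → Z = -234

The minimum is at (26, 0). Substituting into each constraint, equality holds for (4) and (6); the remaining constraints have slack.

(4) and (6)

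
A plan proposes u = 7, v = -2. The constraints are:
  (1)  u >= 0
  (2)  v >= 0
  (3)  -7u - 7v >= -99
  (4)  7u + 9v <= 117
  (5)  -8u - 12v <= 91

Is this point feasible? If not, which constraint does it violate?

Constraint (2): v = -2, which is not ≥ 0. All other constraints are satisfied.

not feasible — violates (2)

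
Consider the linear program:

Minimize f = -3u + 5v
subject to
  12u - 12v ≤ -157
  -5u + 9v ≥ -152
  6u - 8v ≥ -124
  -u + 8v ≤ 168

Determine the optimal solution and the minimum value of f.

Vertices and f = -3u + 5v:
  (-1079/16, -2609/48) → f = -1667/24
  (190/21, 1859/84) → f = 7015/84
  (-1166/7, -766/7) → f = -332/7
  (44/5, 221/10) → f = 841/10

u = -1079/16, v = -2609/48, minimum f = -1667/24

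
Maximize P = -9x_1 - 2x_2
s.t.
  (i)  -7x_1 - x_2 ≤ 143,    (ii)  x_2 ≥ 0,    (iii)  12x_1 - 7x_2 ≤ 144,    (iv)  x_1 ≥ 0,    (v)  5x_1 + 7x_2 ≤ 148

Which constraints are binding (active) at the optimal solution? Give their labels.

(ii) and (iv)

Feasible corners and P = -9x_1 - 2x_2:
  (12, 0) → P = -108
  (0, 0) → P = 0
  (292/17, 1056/119) → P = -20508/119
  (0, 148/7) → P = -296/7

The maximum is at (0, 0). Substituting into each constraint, equality holds for (ii) and (iv); the remaining constraints have slack.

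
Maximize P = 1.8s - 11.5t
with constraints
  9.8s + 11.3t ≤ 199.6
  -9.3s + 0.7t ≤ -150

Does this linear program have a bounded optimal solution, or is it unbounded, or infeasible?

From the feasible point (183472/11195, 38628/11195), moving in the direction (11.3, -9.8) keeps every constraint satisfied while P increases without bound.

unbounded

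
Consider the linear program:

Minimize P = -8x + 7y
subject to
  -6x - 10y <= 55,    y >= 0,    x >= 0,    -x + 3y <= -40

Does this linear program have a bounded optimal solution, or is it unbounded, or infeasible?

From the feasible point (40, 0), moving in the direction (3, 1) keeps every constraint satisfied while P decreases without bound.

unbounded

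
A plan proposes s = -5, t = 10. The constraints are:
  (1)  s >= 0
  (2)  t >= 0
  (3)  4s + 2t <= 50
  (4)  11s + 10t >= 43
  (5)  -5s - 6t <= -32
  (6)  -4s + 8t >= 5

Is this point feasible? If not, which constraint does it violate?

not feasible — violates (1)

Constraint (1): s = -5, which is not ≥ 0. All other constraints are satisfied.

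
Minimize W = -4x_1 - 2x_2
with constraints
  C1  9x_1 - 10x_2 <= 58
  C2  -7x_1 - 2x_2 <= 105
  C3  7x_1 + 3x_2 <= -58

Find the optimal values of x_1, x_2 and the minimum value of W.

Feasible corners and W = -4x_1 - 2x_2:
  (-467/44, -1351/88) → W = 3219/44
  (-406/97, -928/97) → W = 3480/97
  (-199/7, 47) → W = 138/7

x_1 = -199/7, x_2 = 47, minimum W = 138/7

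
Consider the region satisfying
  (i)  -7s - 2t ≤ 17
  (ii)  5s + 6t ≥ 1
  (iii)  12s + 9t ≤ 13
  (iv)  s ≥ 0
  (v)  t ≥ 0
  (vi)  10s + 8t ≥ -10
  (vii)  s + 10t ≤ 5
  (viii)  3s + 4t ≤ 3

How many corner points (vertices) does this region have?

Of the 28 pairwise boundary intersections, those satisfying every inequality are:
  (0, 1/6)
  (1/5, 0)
  (0, 1/2)
  (1, 0)
  (5/13, 6/13)

5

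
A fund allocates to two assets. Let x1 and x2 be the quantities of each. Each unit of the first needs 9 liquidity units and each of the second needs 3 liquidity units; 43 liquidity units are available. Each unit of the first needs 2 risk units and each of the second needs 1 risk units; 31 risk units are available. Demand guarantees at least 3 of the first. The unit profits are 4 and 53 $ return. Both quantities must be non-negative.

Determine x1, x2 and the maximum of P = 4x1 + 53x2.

Corner points and P = 4x1 + 53x2:
  (43/9, 0) → P = 172/9
  (3, 0) → P = 12
  (3, 16/3) → P = 884/3

The binding constraints are 9x1 + 3x2 = 43 and x1 = 3.
Solving simultaneously gives x1 = 3, x2 = 16/3.

x1 = 3, x2 = 16/3, maximum P = 884/3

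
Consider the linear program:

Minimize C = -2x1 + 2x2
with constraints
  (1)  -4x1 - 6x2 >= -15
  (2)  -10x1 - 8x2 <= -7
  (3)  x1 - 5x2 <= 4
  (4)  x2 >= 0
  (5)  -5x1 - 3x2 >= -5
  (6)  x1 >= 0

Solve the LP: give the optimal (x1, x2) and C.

Feasible corners and C = -2x1 + 2x2:
  (7/10, 0) → C = -7/5
  (0, 7/8) → C = 7/4
  (1, 0) → C = -2
  (0, 5/3) → C = 10/3

The optimum lies where x2 = 0 and -5x1 - 3x2 = -5.
Solving simultaneously gives x1 = 1, x2 = 0.

x1 = 1, x2 = 0, minimum C = -2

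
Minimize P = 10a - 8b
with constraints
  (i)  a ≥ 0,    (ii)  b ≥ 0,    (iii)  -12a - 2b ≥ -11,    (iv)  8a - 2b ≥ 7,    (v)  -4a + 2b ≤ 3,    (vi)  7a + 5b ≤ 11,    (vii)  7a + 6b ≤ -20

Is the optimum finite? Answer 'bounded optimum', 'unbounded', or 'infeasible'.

infeasible

The boundaries a = 0 and 8a - 2b = 7 meet at (0, -7/2), but that point violates b ≥ 0. Every candidate vertex is excluded by some other constraint, so the feasible region is empty.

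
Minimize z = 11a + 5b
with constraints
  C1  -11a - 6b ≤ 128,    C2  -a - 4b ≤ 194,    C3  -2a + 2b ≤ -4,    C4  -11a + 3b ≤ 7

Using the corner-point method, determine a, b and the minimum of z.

a = -142/33, b = -121/9, minimum z = -1031/9

The feasible region is unbounded (it extends along (1, 1), (4, -1)), but z strictly increases along every unbounded feasible direction, so there is no improving ray and the minimum is attained at a vertex.

At the optimal vertex, -11a - 6b = 128 and -11a + 3b = 7.
Solving simultaneously gives a = -142/33, b = -121/9.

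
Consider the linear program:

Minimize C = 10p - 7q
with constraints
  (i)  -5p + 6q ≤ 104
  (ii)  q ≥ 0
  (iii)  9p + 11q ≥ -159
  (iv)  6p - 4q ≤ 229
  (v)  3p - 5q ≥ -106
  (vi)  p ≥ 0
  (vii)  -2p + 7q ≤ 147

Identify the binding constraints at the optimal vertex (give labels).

Vertices and C = 10p - 7q:
  (0, 52/3) → C = -364/3
  (154/23, 527/23) → C = -2149/23
  (229/6, 0) → C = 1145/3
  (0, 0) → C = 0
  (2191/34, 670/17) → C = 6265/17

The minimum is at (0, 52/3). Substituting into each constraint, equality holds for (i) and (vi); the remaining constraints have slack.

(i) and (vi)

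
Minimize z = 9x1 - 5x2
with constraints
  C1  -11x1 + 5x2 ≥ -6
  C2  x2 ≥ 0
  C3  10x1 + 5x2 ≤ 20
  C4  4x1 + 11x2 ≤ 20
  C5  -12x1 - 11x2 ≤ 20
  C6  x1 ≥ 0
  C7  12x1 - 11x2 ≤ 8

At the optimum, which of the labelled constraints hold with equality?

Extreme points and z = 9x1 - 5x2:
  (6/11, 0) → z = 54/11
  (166/141, 196/141) → z = 514/141
  (0, 0) → z = 0
  (0, 20/11) → z = -100/11

The minimum is at (0, 20/11). Substituting into each constraint, equality holds for C4 and C6; the remaining constraints have slack.

C4 and C6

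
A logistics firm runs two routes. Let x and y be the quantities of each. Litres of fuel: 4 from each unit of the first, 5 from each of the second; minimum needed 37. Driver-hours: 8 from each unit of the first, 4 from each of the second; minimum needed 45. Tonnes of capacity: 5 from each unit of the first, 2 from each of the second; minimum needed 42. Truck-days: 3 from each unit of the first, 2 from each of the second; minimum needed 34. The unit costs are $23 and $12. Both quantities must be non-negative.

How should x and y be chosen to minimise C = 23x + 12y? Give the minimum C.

Feasible corners and C = 23x + 12y:
  (0, 21) → C = 252
  (34/3, 0) → C = 782/3
  (4, 11) → C = 224
The feasible region is unbounded (it extends along (0, 1), (1, 0)), but C strictly increases along every unbounded feasible direction, so there is no improving ray and the minimum is attained at a vertex.

The optimum lies where 5x + 2y = 42 and 3x + 2y = 34.
Solving simultaneously gives x = 4, y = 11.

x = 4, y = 11, minimum C = 224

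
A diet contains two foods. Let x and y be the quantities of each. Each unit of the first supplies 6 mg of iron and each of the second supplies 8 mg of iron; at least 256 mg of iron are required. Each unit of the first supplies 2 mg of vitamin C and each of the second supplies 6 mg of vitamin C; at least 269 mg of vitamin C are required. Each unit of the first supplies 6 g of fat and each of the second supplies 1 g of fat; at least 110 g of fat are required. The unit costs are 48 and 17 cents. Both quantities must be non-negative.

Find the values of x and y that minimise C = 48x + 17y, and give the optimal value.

x = 23/2, y = 41, minimum C = 1249

The feasible region is unbounded (it extends along (0, 1), (1, 0)), but C strictly increases along every unbounded feasible direction, so there is no improving ray and the minimum is attained at a vertex.

At the optimal vertex, 2x + 6y = 269 and 6x + y = 110.
Solving simultaneously gives x = 23/2, y = 41.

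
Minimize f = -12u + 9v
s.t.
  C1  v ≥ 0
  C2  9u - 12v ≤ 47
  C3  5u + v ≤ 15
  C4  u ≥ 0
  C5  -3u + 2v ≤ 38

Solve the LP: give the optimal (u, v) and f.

u = 3, v = 0, minimum f = -36

Corner points and f = -12u + 9v:
  (3, 0) → f = -36
  (0, 0) → f = 0
  (0, 15) → f = 135

At the optimal vertex, v = 0 and 5u + v = 15.
Solving simultaneously gives u = 3, v = 0.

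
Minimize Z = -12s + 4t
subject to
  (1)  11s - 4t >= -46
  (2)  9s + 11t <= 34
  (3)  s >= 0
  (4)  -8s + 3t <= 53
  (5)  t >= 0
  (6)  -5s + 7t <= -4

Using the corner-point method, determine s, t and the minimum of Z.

s = 34/9, t = 0, minimum Z = -136/3

Vertices and Z = -12s + 4t:
  (34/9, 0) → Z = -136/3
  (141/59, 67/59) → Z = -1424/59
  (4/5, 0) → Z = -48/5

The optimum lies where 9s + 11t = 34 and t = 0.
Solving simultaneously gives s = 34/9, t = 0.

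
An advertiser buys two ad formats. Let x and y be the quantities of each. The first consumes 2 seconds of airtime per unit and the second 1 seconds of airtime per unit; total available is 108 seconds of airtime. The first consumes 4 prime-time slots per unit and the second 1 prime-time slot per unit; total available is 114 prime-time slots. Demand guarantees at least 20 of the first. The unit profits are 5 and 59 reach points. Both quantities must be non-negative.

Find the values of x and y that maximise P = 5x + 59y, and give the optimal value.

Extreme points and P = 5x + 59y:
  (57/2, 0) → P = 285/2
  (20, 0) → P = 100
  (20, 34) → P = 2106

The binding constraints are 4x + y = 114 and x = 20.
Solving simultaneously gives x = 20, y = 34.

x = 20, y = 34, maximum P = 2106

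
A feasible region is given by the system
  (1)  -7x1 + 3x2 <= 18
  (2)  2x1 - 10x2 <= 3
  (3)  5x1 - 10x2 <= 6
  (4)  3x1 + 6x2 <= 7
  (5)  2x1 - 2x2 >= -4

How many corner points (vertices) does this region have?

4

Of the 10 pairwise boundary intersections, those satisfying every inequality are:
  (1, -1/10)
  (-23/8, -7/8)
  (53/30, 17/60)
  (-5/9, 13/9)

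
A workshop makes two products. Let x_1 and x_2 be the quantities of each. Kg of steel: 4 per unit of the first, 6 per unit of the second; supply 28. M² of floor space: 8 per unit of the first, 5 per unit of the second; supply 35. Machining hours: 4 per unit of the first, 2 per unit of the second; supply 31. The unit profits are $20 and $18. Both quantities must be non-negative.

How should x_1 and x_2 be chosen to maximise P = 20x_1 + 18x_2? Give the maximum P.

x_1 = 5/2, x_2 = 3, maximum P = 104

Vertices and P = 20x_1 + 18x_2:
  (0, 0) → P = 0
  (0, 14/3) → P = 84
  (35/8, 0) → P = 175/2
  (5/2, 3) → P = 104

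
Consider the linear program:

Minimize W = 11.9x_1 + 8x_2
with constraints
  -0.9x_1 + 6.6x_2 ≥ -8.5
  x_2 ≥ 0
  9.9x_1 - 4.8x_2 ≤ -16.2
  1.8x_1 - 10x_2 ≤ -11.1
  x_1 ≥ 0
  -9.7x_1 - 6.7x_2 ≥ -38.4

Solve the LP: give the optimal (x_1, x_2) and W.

Corner points and W = 11.9x_1 + 8x_2:
  (0, 27/8) → W = 27
  (2526/3763, 17910/3763) → W = 12207/265
  (0, 384/67) → W = 3072/67

x_1 = 0, x_2 = 3.375, minimum W = 27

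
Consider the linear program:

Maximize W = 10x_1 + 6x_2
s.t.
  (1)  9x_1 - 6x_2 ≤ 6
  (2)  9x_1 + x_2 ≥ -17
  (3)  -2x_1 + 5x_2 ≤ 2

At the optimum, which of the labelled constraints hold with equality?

(1) and (3)

Extreme points and W = 10x_1 + 6x_2:
  (-32/21, -23/7) → W = -734/21
  (14/11, 10/11) → W = 200/11
  (-87/47, -16/47) → W = -966/47

The maximum is at (14/11, 10/11). Substituting into each constraint, equality holds for (1) and (3); the remaining constraints have slack.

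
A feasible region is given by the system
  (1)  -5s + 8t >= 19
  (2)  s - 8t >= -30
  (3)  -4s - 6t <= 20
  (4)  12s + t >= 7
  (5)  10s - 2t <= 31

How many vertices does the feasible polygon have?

3

Pairwise boundary intersections that survive every other constraint:
  (11/4, 131/32)
  (37/101, 263/101)
  (26/97, 367/97)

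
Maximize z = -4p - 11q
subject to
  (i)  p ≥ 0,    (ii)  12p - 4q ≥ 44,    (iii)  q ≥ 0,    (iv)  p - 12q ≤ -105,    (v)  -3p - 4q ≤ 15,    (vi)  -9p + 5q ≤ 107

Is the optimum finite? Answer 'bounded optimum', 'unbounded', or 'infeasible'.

Corner points and z = -4p - 11q:
  (237/35, 326/35) → z = -4534/35
  (27, 70) → z = -878
The feasible region has finitely many vertices and no improving ray; the maximum is -4534/35 at (237/35, 326/35).

bounded optimum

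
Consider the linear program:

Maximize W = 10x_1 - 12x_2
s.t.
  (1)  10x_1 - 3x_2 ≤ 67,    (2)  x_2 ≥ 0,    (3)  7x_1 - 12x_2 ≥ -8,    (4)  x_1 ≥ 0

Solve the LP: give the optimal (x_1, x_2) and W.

Extreme points and W = 10x_1 - 12x_2:
  (67/10, 0) → W = 67
  (92/11, 61/11) → W = 188/11
  (0, 0) → W = 0
  (0, 2/3) → W = -8

The binding constraints are 10x_1 - 3x_2 = 67 and x_2 = 0.
Solving simultaneously gives x_1 = 67/10, x_2 = 0.

x_1 = 67/10, x_2 = 0, maximum W = 67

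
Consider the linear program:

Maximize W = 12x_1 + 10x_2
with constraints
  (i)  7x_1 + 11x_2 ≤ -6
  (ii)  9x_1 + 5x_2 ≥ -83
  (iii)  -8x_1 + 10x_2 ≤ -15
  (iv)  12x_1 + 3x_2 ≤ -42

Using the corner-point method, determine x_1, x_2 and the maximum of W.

x_1 = -125/48, x_2 = -43/12, maximum W = -805/12

Corner points and W = 12x_1 + 10x_2:
  (-151/26, -799/130) → W = -1705/13
  (13/11, -206/11) → W = -1904/11
  (-125/48, -43/12) → W = -805/12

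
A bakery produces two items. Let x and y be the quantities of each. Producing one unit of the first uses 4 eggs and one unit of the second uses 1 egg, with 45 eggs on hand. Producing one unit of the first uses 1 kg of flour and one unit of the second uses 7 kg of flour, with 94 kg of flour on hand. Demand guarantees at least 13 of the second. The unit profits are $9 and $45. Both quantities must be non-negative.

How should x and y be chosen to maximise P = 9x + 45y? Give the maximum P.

x = 3, y = 13, maximum P = 612

Extreme points and P = 9x + 45y:
  (0, 94/7) → P = 4230/7
  (0, 13) → P = 585
  (3, 13) → P = 612

At the optimal vertex, x + 7y = 94 and y = 13.
Solving simultaneously gives x = 3, y = 13.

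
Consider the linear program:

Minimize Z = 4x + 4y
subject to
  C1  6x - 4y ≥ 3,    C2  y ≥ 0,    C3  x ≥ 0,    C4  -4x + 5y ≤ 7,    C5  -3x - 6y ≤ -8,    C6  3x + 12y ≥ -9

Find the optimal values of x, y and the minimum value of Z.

Vertices and Z = 4x + 4y:
  (43/14, 27/7) → Z = 194/7
  (25/24, 13/16) → Z = 89/12
  (8/3, 0) → Z = 32/3
The feasible region is unbounded (it extends along (5, 4), (1, 0)), but Z strictly increases along every unbounded feasible direction, so there is no improving ray and the minimum is attained at a vertex.

The binding constraints are 6x - 4y = 3 and -3x - 6y = -8.
Solving simultaneously gives x = 25/24, y = 13/16.

x = 25/24, y = 13/16, minimum Z = 89/12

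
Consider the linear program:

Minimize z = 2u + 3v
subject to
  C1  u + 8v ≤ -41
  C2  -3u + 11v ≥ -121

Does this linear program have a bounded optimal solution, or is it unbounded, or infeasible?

unbounded

From the feasible point (517/35, -244/35), moving in the direction (-11, -3) keeps every constraint satisfied while z decreases without bound.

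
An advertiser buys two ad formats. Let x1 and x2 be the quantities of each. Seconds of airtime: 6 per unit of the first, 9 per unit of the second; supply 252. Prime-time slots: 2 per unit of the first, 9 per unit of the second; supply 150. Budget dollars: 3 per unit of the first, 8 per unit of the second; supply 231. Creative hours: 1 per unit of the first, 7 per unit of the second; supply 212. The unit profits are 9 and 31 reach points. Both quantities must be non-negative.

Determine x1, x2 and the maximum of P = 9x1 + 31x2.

x1 = 51/2, x2 = 11, maximum P = 1141/2

Corner points and P = 9x1 + 31x2:
  (0, 0) → P = 0
  (0, 50/3) → P = 1550/3
  (42, 0) → P = 378
  (51/2, 11) → P = 1141/2

The binding constraints are 6x1 + 9x2 = 252 and 2x1 + 9x2 = 150.
Solving simultaneously gives x1 = 51/2, x2 = 11.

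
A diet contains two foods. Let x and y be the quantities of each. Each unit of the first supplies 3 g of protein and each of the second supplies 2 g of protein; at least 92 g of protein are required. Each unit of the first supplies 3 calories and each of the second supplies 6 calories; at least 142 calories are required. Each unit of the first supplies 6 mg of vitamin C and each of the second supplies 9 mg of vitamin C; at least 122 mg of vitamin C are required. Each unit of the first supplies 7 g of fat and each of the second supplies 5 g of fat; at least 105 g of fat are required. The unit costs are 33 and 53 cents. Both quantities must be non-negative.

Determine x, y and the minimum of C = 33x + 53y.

x = 67/3, y = 25/2, minimum C = 2799/2

Feasible corners and C = 33x + 53y:
  (0, 46) → C = 2438
  (142/3, 0) → C = 1562
  (67/3, 25/2) → C = 2799/2
The feasible region is unbounded (it extends along (0, 1), (1, 0)), but C strictly increases along every unbounded feasible direction, so there is no improving ray and the minimum is attained at a vertex.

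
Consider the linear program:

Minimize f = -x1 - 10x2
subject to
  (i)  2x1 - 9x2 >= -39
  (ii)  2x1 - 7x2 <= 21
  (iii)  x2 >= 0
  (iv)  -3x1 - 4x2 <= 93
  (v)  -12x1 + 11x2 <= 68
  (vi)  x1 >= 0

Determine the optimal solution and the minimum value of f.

Vertices and f = -x1 - 10x2:
  (231/2, 30) → f = -831/2
  (0, 13/3) → f = -130/3
  (21/2, 0) → f = -21/2
  (0, 0) → f = 0

x1 = 231/2, x2 = 30, minimum f = -831/2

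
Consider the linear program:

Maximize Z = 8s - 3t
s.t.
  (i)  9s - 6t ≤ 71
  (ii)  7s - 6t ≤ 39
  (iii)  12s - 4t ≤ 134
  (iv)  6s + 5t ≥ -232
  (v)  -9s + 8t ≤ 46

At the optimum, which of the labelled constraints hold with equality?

(ii) and (iii)

Feasible corners and Z = 8s - 3t:
  (162/11, 235/22) → Z = 1887/22
  (-1197/71, -1858/71) → Z = -4002/71
  (314/15, 293/10) → Z = 2387/30
  (-2086/93, -604/31) → Z = -11252/93

The maximum is at (162/11, 235/22). Substituting into each constraint, equality holds for (ii) and (iii); the remaining constraints have slack.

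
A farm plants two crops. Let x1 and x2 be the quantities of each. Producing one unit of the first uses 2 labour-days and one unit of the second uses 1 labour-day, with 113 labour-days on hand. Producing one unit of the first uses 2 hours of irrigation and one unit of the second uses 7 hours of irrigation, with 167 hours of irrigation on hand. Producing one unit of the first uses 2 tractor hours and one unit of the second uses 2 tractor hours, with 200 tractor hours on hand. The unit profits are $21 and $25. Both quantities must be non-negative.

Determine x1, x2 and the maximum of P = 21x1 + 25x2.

x1 = 52, x2 = 9, maximum P = 1317

Vertices and P = 21x1 + 25x2:
  (0, 0) → P = 0
  (0, 167/7) → P = 4175/7
  (113/2, 0) → P = 2373/2
  (52, 9) → P = 1317

At the optimal vertex, 2x1 + x2 = 113 and 2x1 + 7x2 = 167.
Solving simultaneously gives x1 = 52, x2 = 9.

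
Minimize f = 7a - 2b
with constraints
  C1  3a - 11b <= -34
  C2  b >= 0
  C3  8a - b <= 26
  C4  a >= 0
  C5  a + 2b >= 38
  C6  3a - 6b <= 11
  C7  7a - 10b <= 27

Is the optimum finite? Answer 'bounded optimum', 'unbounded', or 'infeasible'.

From the feasible point (90/17, 278/17), moving in the direction (0, 1) keeps every constraint satisfied while f decreases without bound.

unbounded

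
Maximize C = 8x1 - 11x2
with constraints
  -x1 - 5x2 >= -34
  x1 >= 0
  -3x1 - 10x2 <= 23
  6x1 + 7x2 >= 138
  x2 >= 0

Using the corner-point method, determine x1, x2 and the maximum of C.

Feasible corners and C = 8x1 - 11x2:
  (452/23, 66/23) → C = 2890/23
  (34, 0) → C = 272
  (23, 0) → C = 184

x1 = 34, x2 = 0, maximum C = 272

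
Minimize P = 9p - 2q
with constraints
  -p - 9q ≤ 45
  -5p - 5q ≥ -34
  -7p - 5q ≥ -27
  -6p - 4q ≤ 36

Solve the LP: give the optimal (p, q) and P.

Corner points and P = 9p - 2q:
  (234/29, -171/29) → P = 2448/29
  (-72/25, -117/25) → P = -414/25
  (-7/2, 103/10) → P = -521/10
  (-158/5, 192/5) → P = -1806/5

The binding constraints are -5p - 5q = -34 and -6p - 4q = 36.
Solving simultaneously gives p = -158/5, q = 192/5.

p = -158/5, q = 192/5, minimum P = -1806/5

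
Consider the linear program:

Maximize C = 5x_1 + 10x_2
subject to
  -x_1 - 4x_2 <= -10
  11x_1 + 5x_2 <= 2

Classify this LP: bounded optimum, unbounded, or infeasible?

unbounded

From the feasible point (-14/13, 36/13), moving in the direction (-5, 11) keeps every constraint satisfied while C increases without bound.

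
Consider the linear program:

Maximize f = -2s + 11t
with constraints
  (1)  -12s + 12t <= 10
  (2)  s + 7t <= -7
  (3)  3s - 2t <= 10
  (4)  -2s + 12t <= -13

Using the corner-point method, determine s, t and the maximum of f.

s = -23/10, t = -22/15, maximum f = -173/15

Corner points and f = -2s + 11t:
  (-23/10, -22/15) → f = -173/15
  (56/23, -31/23) → f = -453/23
  (7/26, -27/26) → f = -311/26
The feasible region is unbounded (it extends along (-2, -3), (-1, -1)), but f strictly decreases along every unbounded feasible direction, so there is no improving ray and the maximum is attained at a vertex.

The binding constraints are -12s + 12t = 10 and -2s + 12t = -13.
Solving simultaneously gives s = -23/10, t = -22/15.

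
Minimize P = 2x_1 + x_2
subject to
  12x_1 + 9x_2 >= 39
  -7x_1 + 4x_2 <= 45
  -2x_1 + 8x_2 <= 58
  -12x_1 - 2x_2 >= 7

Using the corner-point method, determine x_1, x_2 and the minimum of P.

x_1 = -35/19, x_2 = 129/19, minimum P = 59/19

Corner points and P = 2x_1 + x_2:
  (-35/19, 129/19) → P = 59/19
  (-47/28, 46/7) → P = 45/14
  (-43/25, 341/50) → P = 169/50

At the optimal vertex, 12x_1 + 9x_2 = 39 and -2x_1 + 8x_2 = 58.
Solving simultaneously gives x_1 = -35/19, x_2 = 129/19.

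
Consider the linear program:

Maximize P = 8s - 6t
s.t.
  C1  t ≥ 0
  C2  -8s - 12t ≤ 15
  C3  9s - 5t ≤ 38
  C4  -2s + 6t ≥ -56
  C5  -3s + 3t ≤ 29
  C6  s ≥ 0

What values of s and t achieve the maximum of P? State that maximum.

s = 38/9, t = 0, maximum P = 304/9

Vertices and P = 8s - 6t:
  (38/9, 0) → P = 304/9
  (0, 0) → P = 0
  (259/12, 125/4) → P = -89/6
  (0, 29/3) → P = -58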